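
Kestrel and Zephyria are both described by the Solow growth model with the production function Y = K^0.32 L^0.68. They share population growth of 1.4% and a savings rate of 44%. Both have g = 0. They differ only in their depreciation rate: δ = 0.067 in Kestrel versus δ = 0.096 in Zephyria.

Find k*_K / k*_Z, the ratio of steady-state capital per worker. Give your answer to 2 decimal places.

k*_K / k*_Z ≈ 1.57

Steady-state k* = [s/(n + δ)]^(1/(1−α)), so the ratio is [ (s_K/(n + δ)_K) / (s_Z/(n + δ)_Z) ]^1.4706.
s_K/(n + δ)_K = 0.44/0.081 = 5.4321; s_Z/(n + δ)_Z = 0.44/0.110 = 4.0000.
Ratio = (5.4321/4.0000)^1.4706 = 1.3580^1.4706 ≈ 1.5683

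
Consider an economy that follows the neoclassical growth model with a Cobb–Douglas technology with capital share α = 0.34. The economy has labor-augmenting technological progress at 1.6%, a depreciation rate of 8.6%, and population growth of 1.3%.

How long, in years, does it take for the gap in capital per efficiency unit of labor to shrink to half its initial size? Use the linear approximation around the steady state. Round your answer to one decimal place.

Near the steady state the convergence rate is λ = (1 − α)(n + g + δ).
λ = (1 − 0.34) × 0.115 = 0.66 × 0.115 = 0.0759
Half-life = ln 2 / λ = 0.6931 / 0.0759 ≈ 9.13 years

t_½ ≈ 9.1 years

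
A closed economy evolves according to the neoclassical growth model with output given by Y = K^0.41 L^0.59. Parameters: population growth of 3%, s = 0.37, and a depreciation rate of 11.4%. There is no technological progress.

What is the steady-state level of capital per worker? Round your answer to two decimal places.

In steady state, investment equals break-even investment: s·k^α = (n + δ)·k.
Rearranging, k^(1−α) = s / (n + δ).
k^0.59 = 0.37 / (0.030 + 0.114) = 0.37 / 0.144 = 2.5694
k* = 2.5694^(1/0.59) ≈ 4.9503

k* = 4.95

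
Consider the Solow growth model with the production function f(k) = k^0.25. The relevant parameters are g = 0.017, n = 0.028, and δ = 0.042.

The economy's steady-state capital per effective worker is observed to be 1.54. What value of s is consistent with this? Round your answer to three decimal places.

s ≈ 0.120

In steady state, investment equals break-even investment: s·k^α = (n + g + δ)·k.
So s / (n + g + δ) = (k*)^(1−α) = 1.54^0.75 = 1.3824.
Therefore s = 1.3824 × (n + g + δ) = 1.3824 × 0.087 = 0.1203.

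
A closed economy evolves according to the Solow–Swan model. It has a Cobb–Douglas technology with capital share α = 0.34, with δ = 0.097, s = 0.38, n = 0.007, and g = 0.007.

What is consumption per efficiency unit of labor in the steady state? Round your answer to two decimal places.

c* = 1.17

At the steady state, Δk = 0, so s·k^α = (n + g + δ)·k.
Rearranging, k^(1−α) = s / (n + g + δ).
k^0.66 = 0.38 / (0.007 + 0.007 + 0.097) = 0.38 / 0.111 = 3.4234
k* = 3.4234^(1/0.66) ≈ 6.4533
y* = (k*)^α = 6.4533^0.34 ≈ 1.8851
c* = (1 − s)·y* = (1 − 0.38) × 1.8851 ≈ 1.1688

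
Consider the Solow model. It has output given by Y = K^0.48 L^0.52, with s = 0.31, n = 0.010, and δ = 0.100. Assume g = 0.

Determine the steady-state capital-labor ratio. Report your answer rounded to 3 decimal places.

k* = 7.334

In steady state, investment equals break-even investment: s·k^α = (n + δ)·k.
Rearranging, k^(1−α) = s / (n + δ).
k^0.52 = 0.31 / (0.010 + 0.100) = 0.31 / 0.110 = 2.8182
k* = 2.8182^(1/0.52) ≈ 7.3338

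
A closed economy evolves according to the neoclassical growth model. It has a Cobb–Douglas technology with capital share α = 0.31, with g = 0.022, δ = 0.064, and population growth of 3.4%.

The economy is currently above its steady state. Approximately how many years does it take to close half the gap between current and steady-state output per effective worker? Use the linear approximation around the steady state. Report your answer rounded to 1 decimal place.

t_½ ≈ 8.4 years

Near the steady state the convergence rate is λ = (1 − α)(n + g + δ).
λ = (1 − 0.31) × 0.120 = 0.69 × 0.120 = 0.0828
Half-life = ln 2 / λ = 0.6931 / 0.0828 ≈ 8.37 years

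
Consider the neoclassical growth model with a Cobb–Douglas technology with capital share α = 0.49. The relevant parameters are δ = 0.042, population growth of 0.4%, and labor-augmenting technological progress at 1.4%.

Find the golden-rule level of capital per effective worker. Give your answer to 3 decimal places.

k_gold ≈ 61.422

The golden rule sets f'(k) = n + g + δ, i.e. α·k^(α−1) = n + g + δ.
So k^(1−α) = α / (n + g + δ) = 0.49 / 0.060 = 8.1667.
k_gold = 8.1667^(1/0.51) ≈ 61.4224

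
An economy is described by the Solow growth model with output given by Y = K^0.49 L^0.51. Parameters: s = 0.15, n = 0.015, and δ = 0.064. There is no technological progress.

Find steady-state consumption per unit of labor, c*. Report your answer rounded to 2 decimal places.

c* ≈ 1.57

Steady state requires s·f(k) = (n + δ)·k, i.e. s·k^α = (n + δ)·k.
Dividing both sides by k: k^(1−α) = s / (n + δ).
k^0.51 = 0.15 / (0.015 + 0.064) = 0.15 / 0.079 = 1.8987
k* = 1.8987^(1/0.51) ≈ 3.5155
y* = (k*)^α = 3.5155^0.49 ≈ 1.8515
c* = (1 − s)·y* = (1 − 0.15) × 1.8515 ≈ 1.5738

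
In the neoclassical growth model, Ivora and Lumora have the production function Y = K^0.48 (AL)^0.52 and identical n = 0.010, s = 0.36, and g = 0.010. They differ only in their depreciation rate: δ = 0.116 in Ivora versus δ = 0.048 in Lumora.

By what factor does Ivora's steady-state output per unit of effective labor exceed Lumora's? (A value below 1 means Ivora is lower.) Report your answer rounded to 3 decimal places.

y*_I / y*_L ≈ 0.527

Steady-state y* = [s/(n + g + δ)]^(α/(1−α)), so the ratio is [ (s_I/(n + g + δ)_I) / (s_L/(n + g + δ)_L) ]^0.9231.
s_I/(n + g + δ)_I = 0.36/0.136 = 2.6471; s_L/(n + g + δ)_L = 0.36/0.068 = 5.2941.
Ratio = (2.6471/5.2941)^0.9231 = 0.5000^0.9231 ≈ 0.5274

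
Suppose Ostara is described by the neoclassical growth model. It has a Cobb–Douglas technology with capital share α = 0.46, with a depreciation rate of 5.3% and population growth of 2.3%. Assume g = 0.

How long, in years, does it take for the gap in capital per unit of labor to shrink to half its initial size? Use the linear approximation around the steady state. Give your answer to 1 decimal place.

Near the steady state the convergence rate is λ = (1 − α)(n + δ).
λ = (1 − 0.46) × 0.076 = 0.54 × 0.076 = 0.04104
Half-life = ln 2 / λ = 0.6931 / 0.04104 ≈ 16.89 years

about 16.9 years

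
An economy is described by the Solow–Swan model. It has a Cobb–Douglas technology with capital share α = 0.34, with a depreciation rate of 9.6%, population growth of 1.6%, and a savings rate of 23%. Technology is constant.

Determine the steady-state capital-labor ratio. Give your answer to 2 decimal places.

Steady state requires s·f(k) = (n + δ)·k, i.e. s·k^α = (n + δ)·k.
Rearranging, k^(1−α) = s / (n + δ).
k^0.66 = 0.23 / (0.016 + 0.096) = 0.23 / 0.112 = 2.0536
k* = 2.0536^(1/0.66) ≈ 2.9752

k* ≈ 2.98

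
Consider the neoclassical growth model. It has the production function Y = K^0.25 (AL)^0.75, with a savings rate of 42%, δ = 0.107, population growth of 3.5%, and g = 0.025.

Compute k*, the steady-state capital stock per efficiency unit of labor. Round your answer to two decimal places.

k* = 3.42

In steady state, investment equals break-even investment: s·k^α = (n + g + δ)·k.
Dividing both sides by k: k^(1−α) = s / (n + g + δ).
k^0.75 = 0.42 / (0.035 + 0.025 + 0.107) = 0.42 / 0.167 = 2.5150
k* = 2.5150^(1/0.75) ≈ 3.4202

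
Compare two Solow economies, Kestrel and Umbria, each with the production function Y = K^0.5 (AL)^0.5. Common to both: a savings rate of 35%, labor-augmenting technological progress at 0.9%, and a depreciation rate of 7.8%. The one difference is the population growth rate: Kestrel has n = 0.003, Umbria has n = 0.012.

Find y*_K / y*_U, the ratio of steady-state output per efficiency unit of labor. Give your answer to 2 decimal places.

Steady-state y* = [s/(n + g + δ)]^(α/(1−α)), so the ratio is [ (s_K/(n + g + δ)_K) / (s_U/(n + g + δ)_U) ]^1.
s_K/(n + g + δ)_K = 0.35/0.090 = 3.8889; s_U/(n + g + δ)_U = 0.35/0.099 = 3.5354.
Ratio = (3.8889/3.5354)^1 = 1.1000^1 ≈ 1.1000

ratio ≈ 1.10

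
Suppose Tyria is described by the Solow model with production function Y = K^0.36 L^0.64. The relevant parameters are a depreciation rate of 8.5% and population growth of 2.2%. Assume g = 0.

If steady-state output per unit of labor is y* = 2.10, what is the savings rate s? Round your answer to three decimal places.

Steady state requires s·f(k) = (n + δ)·k, i.e. s·k^α = (n + δ)·k.
Since y* = [s/(n + δ)]^(α/(1−α)), we have s/(n + δ) = (y*)^((1−α)/α) = 2.10^1.7778 = 3.7397.
Therefore s = 3.7397 × (n + δ) = 3.7397 × 0.107 = 0.4001.

s ≈ 0.400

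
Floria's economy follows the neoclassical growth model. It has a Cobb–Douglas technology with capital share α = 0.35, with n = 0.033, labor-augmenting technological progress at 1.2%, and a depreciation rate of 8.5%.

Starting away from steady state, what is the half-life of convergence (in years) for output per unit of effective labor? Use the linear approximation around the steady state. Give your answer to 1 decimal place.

Near the steady state the convergence rate is λ = (1 − α)(n + g + δ).
λ = (1 − 0.35) × 0.130 = 0.65 × 0.130 = 0.0845
Half-life = ln 2 / λ = 0.6931 / 0.0845 ≈ 8.20 years

half-life ≈ 8.2 years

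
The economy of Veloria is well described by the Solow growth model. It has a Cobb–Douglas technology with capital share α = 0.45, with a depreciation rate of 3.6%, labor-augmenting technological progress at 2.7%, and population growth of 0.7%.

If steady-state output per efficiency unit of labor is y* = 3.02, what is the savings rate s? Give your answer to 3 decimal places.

s ≈ 0.270

Steady state requires s·f(k) = (n + g + δ)·k, i.e. s·k^α = (n + g + δ)·k.
Since y* = [s/(n + g + δ)]^(α/(1−α)), we have s/(n + g + δ) = (y*)^((1−α)/α) = 3.02^1.2222 = 3.8607.
Therefore s = 3.8607 × (n + g + δ) = 3.8607 × 0.070 = 0.2702.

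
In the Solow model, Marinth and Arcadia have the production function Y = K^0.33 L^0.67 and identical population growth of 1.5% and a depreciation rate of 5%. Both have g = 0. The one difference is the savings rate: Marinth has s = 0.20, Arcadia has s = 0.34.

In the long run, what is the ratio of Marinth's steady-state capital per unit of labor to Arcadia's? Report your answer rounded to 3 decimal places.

k*_M / k*_A ≈ 0.453

Steady-state k* = [s/(n + δ)]^(1/(1−α)), so the ratio is [ (s_M/(n + δ)_M) / (s_A/(n + δ)_A) ]^1.4925.
s_M/(n + δ)_M = 0.20/0.065 = 3.0769; s_A/(n + δ)_A = 0.34/0.065 = 5.2308.
Ratio = (3.0769/5.2308)^1.4925 = 0.5882^1.4925 ≈ 0.4529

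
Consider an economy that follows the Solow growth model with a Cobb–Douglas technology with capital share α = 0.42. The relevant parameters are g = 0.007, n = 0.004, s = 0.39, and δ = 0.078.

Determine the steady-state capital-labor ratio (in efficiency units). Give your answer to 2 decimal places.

k* ≈ 12.77

Steady state requires s·f(k) = (n + g + δ)·k, i.e. s·k^α = (n + g + δ)·k.
Dividing both sides by k: k^(1−α) = s / (n + g + δ).
k^0.58 = 0.39 / (0.004 + 0.007 + 0.078) = 0.39 / 0.089 = 4.3820
k* = 4.3820^(1/0.58) ≈ 12.7741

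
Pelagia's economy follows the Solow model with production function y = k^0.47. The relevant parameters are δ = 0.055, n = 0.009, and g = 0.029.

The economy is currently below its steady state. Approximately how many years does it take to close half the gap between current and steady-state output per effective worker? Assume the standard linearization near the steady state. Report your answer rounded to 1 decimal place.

about 14.1 years

Near the steady state the convergence rate is λ = (1 − α)(n + g + δ).
λ = (1 − 0.47) × 0.093 = 0.53 × 0.093 = 0.04929
Half-life = ln 2 / λ = 0.6931 / 0.04929 ≈ 14.06 years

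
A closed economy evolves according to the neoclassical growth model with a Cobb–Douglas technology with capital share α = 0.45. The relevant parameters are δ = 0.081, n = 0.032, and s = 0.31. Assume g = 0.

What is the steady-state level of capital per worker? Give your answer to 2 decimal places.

k* ≈ 6.26

In steady state, investment equals break-even investment: s·k^α = (n + δ)·k.
Rearranging, k^(1−α) = s / (n + δ).
k^0.55 = 0.31 / (0.032 + 0.081) = 0.31 / 0.113 = 2.7434
k* = 2.7434^(1/0.55) ≈ 6.2645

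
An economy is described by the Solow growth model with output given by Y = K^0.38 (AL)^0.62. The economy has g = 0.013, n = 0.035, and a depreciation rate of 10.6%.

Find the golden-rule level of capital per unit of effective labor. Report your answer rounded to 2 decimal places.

The golden rule sets f'(k) = n + g + δ, i.e. α·k^(α−1) = n + g + δ.
So k^(1−α) = α / (n + g + δ) = 0.38 / 0.154 = 2.4675.
k_gold = 2.4675^(1/0.62) ≈ 4.2921

k_gold ≈ 4.29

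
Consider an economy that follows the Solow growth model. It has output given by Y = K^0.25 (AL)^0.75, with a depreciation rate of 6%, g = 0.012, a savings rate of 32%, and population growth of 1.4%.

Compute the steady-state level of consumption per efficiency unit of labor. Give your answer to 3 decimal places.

Steady state requires s·f(k) = (n + g + δ)·k, i.e. s·k^α = (n + g + δ)·k.
Rearranging, k^(1−α) = s / (n + g + δ).
k^0.75 = 0.32 / (0.014 + 0.012 + 0.060) = 0.32 / 0.086 = 3.7209
k* = 3.7209^(1/0.75) ≈ 5.7659
y* = (k*)^α = 5.7659^0.25 ≈ 1.5496
c* = (1 − s)·y* = (1 − 0.32) × 1.5496 ≈ 1.0537

c* = 1.054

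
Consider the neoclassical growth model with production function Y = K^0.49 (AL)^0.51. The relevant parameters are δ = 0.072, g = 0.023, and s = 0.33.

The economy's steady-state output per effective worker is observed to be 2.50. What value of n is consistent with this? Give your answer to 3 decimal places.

At the steady state, Δk = 0, so s·k^α = (n + g + δ)·k.
Since y* = [s/(n + g + δ)]^(α/(1−α)), we have s/(n + g + δ) = (y*)^((1−α)/α) = 2.50^1.0408 = 2.5952.
Therefore n + g + δ = s / 2.5952 = 0.33 / 2.5952 = 0.1272, so n = 0.1272 − 0.095 = 0.0322.

n ≈ 0.032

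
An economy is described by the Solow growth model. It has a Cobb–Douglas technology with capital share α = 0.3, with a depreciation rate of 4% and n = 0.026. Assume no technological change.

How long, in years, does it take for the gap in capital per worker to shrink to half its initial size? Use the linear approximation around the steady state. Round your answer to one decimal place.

Near the steady state the convergence rate is λ = (1 − α)(n + δ).
λ = (1 − 0.3) × 0.066 = 0.7 × 0.066 = 0.0462
Half-life = ln 2 / λ = 0.6931 / 0.0462 ≈ 15.00 years

about 15.0 years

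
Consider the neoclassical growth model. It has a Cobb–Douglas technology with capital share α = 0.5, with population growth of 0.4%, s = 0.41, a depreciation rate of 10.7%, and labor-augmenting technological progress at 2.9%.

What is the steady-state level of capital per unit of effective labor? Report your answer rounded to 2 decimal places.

Steady state requires s·f(k) = (n + g + δ)·k, i.e. s·k^α = (n + g + δ)·k.
Dividing both sides by k: k^(1−α) = s / (n + g + δ).
k^0.5 = 0.41 / (0.004 + 0.029 + 0.107) = 0.41 / 0.140 = 2.9286
k* = 2.9286^(1/0.5) ≈ 8.5767

k* ≈ 8.58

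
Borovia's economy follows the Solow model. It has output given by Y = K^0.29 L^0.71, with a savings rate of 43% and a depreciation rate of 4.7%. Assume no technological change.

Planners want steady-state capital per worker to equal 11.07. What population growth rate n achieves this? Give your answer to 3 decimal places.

At the steady state, Δk = 0, so s·k^α = (n + δ)·k.
So s / (n + δ) = (k*)^(1−α) = 11.07^0.71 = 5.5125.
Therefore n + δ = s / 5.5125 = 0.43 / 5.5125 = 0.0780, so n = 0.0780 − 0.047 = 0.0310.

n ≈ 0.031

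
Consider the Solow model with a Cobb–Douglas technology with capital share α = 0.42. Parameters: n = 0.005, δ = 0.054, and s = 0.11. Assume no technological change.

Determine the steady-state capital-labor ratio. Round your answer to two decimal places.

At the steady state, Δk = 0, so s·k^α = (n + δ)·k.
Rearranging, k^(1−α) = s / (n + δ).
k^0.58 = 0.11 / (0.005 + 0.054) = 0.11 / 0.059 = 1.8644
k* = 1.8644^(1/0.58) ≈ 2.9272

k* = 2.93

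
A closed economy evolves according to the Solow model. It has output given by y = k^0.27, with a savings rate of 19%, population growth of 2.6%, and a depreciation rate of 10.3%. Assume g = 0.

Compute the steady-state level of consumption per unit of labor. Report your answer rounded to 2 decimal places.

c* = 0.93

At the steady state, Δk = 0, so s·k^α = (n + δ)·k.
Dividing both sides by k: k^(1−α) = s / (n + δ).
k^0.73 = 0.19 / (0.026 + 0.103) = 0.19 / 0.129 = 1.4729
k* = 1.4729^(1/0.73) ≈ 1.6997
y* = (k*)^α = 1.6997^0.27 ≈ 1.1540
c* = (1 − s)·y* = (1 − 0.19) × 1.1540 ≈ 0.9347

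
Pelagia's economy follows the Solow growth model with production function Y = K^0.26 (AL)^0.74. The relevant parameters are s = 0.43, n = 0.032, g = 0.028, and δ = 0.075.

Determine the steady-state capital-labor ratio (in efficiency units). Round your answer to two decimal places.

k* ≈ 4.79

At the steady state, Δk = 0, so s·k^α = (n + g + δ)·k.
Dividing both sides by k: k^(1−α) = s / (n + g + δ).
k^0.74 = 0.43 / (0.032 + 0.028 + 0.075) = 0.43 / 0.135 = 3.1852
k* = 3.1852^(1/0.74) ≈ 4.7854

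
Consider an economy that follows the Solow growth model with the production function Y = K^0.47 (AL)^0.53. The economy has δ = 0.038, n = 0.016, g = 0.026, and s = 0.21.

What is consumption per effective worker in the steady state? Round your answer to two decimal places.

In steady state, investment equals break-even investment: s·k^α = (n + g + δ)·k.
Dividing both sides by k: k^(1−α) = s / (n + g + δ).
k^0.53 = 0.21 / (0.016 + 0.026 + 0.038) = 0.21 / 0.080 = 2.6250
k* = 2.6250^(1/0.53) ≈ 6.1775
y* = (k*)^α = 6.1775^0.47 ≈ 2.3533
c* = (1 − s)·y* = (1 − 0.21) × 2.3533 ≈ 1.8591

c* ≈ 1.86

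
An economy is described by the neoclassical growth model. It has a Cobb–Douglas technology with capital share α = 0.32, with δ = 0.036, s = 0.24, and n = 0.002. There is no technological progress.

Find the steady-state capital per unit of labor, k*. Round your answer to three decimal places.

In steady state, investment equals break-even investment: s·k^α = (n + δ)·k.
Dividing both sides by k: k^(1−α) = s / (n + δ).
k^0.68 = 0.24 / (0.002 + 0.036) = 0.24 / 0.038 = 6.3158
k* = 6.3158^(1/0.68) ≈ 15.0349

k* = 15.035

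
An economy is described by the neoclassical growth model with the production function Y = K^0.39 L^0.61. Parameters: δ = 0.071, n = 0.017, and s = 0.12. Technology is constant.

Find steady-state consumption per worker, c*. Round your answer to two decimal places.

At the steady state, Δk = 0, so s·k^α = (n + δ)·k.
Rearranging, k^(1−α) = s / (n + δ).
k^0.61 = 0.12 / (0.017 + 0.071) = 0.12 / 0.088 = 1.3636
k* = 1.3636^(1/0.61) ≈ 1.6626
y* = (k*)^α = 1.6626^0.39 ≈ 1.2193
c* = (1 − s)·y* = (1 − 0.12) × 1.2193 ≈ 1.0730

c* = 1.07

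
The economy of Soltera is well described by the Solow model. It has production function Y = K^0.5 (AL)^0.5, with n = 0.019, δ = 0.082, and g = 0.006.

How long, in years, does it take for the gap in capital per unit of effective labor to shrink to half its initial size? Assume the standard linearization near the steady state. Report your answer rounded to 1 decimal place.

Near the steady state the convergence rate is λ = (1 − α)(n + g + δ).
λ = (1 − 0.5) × 0.107 = 0.5 × 0.107 = 0.0535
Half-life = ln 2 / λ = 0.6931 / 0.0535 ≈ 12.96 years

half-life ≈ 13.0 years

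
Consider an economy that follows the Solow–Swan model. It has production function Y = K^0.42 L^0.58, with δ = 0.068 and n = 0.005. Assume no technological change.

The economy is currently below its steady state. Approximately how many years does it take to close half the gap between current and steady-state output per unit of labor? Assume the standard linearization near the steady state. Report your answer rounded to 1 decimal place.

t_½ ≈ 16.4 years

Near the steady state the convergence rate is λ = (1 − α)(n + δ).
λ = (1 − 0.42) × 0.073 = 0.58 × 0.073 = 0.04234
Half-life = ln 2 / λ = 0.6931 / 0.04234 ≈ 16.37 years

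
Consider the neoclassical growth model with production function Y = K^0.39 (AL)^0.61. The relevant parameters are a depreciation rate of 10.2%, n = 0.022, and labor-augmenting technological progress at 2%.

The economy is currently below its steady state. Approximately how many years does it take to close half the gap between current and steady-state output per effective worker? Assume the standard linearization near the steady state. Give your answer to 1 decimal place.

about 7.9 years

Near the steady state the convergence rate is λ = (1 − α)(n + g + δ).
λ = (1 − 0.39) × 0.144 = 0.61 × 0.144 = 0.08784
Half-life = ln 2 / λ = 0.6931 / 0.08784 ≈ 7.89 years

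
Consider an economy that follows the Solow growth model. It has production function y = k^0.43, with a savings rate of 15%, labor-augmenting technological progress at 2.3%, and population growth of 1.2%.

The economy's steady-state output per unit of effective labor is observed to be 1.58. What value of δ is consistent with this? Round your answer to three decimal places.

δ ≈ 0.047

At the steady state, Δk = 0, so s·k^α = (n + g + δ)·k.
Since y* = [s/(n + g + δ)]^(α/(1−α)), we have s/(n + g + δ) = (y*)^((1−α)/α) = 1.58^1.3256 = 1.8337.
Therefore n + g + δ = s / 1.8337 = 0.15 / 1.8337 = 0.0818, so δ = 0.0818 − 0.035 = 0.0468.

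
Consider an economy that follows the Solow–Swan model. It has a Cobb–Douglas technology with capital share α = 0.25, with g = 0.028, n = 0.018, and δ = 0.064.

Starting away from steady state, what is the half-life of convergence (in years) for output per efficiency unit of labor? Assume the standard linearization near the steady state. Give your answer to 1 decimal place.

Near the steady state the convergence rate is λ = (1 − α)(n + g + δ).
λ = (1 − 0.25) × 0.110 = 0.75 × 0.110 = 0.0825
Half-life = ln 2 / λ = 0.6931 / 0.0825 ≈ 8.40 years

about 8.4 years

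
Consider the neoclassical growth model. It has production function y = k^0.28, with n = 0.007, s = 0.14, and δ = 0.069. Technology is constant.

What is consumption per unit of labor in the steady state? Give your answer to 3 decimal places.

c* = 1.091

Steady state requires s·f(k) = (n + δ)·k, i.e. s·k^α = (n + δ)·k.
Rearranging, k^(1−α) = s / (n + δ).
k^0.72 = 0.14 / (0.007 + 0.069) = 0.14 / 0.076 = 1.8421
k* = 1.8421^(1/0.72) ≈ 2.3361
y* = (k*)^α = 2.3361^0.28 ≈ 1.2682
c* = (1 − s)·y* = (1 − 0.14) × 1.2682 ≈ 1.0907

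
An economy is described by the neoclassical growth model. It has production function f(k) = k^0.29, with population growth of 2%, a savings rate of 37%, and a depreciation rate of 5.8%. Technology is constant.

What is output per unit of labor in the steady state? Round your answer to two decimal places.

In steady state, investment equals break-even investment: s·k^α = (n + δ)·k.
Dividing both sides by k: k^(1−α) = s / (n + δ).
k^0.71 = 0.37 / (0.020 + 0.058) = 0.37 / 0.078 = 4.7436
k* = 4.7436^(1/0.71) ≈ 8.9591
y* = (k*)^α = 8.9591^0.29 ≈ 1.8887

y* = 1.89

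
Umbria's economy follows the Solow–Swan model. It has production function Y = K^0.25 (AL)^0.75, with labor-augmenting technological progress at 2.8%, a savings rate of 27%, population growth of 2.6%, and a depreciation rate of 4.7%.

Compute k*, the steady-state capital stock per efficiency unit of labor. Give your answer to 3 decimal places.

k* = 3.710

Steady state requires s·f(k) = (n + g + δ)·k, i.e. s·k^α = (n + g + δ)·k.
Rearranging, k^(1−α) = s / (n + g + δ).
k^0.75 = 0.27 / (0.026 + 0.028 + 0.047) = 0.27 / 0.101 = 2.6733
k* = 2.6733^(1/0.75) ≈ 3.7102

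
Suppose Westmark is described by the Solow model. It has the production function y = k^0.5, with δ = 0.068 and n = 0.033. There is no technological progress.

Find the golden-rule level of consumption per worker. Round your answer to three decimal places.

At the golden rule, f'(k) = n + δ, so α·k^(α−1) = n + δ and k_gold = (α/(n + δ))^(1/(1−α)).
k_gold = (0.5/0.101)^(1/0.5) = 4.9505^2 ≈ 24.5075
c_gold = f(k_gold) − (n + δ)·k_gold = 4.9505 − 0.101×24.5075 ≈ 2.4752

c_gold ≈ 2.475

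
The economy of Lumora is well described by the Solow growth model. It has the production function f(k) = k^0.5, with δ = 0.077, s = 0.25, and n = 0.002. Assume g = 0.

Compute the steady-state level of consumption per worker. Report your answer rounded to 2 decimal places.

In steady state, investment equals break-even investment: s·k^α = (n + δ)·k.
Rearranging, k^(1−α) = s / (n + δ).
k^0.5 = 0.25 / (0.002 + 0.077) = 0.25 / 0.079 = 3.1646
k* = 3.1646^(1/0.5) ≈ 10.0147
y* = (k*)^α = 10.0147^0.5 ≈ 3.1646
c* = (1 − s)·y* = (1 − 0.25) × 3.1646 ≈ 2.3735

c* ≈ 2.37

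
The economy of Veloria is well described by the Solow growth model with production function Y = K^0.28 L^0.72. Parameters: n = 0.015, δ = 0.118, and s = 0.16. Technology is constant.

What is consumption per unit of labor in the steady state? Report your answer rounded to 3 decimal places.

c* = 0.903

In steady state, investment equals break-even investment: s·k^α = (n + δ)·k.
Rearranging, k^(1−α) = s / (n + δ).
k^0.72 = 0.16 / (0.015 + 0.118) = 0.16 / 0.133 = 1.2030
k* = 1.2030^(1/0.72) ≈ 1.2926
y* = (k*)^α = 1.2926^0.28 ≈ 1.0745
c* = (1 − s)·y* = (1 − 0.16) × 1.0745 ≈ 0.9026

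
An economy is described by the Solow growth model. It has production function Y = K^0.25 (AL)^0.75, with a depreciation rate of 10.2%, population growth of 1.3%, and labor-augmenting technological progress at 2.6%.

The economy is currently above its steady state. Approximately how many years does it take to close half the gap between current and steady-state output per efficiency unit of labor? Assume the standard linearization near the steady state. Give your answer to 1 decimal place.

half-life ≈ 6.6 years

Near the steady state the convergence rate is λ = (1 − α)(n + g + δ).
λ = (1 − 0.25) × 0.141 = 0.75 × 0.141 = 0.10575
Half-life = ln 2 / λ = 0.6931 / 0.10575 ≈ 6.55 years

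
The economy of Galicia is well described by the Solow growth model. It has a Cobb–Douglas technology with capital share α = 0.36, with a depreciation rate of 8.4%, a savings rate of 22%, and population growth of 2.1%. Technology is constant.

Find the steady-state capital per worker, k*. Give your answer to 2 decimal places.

At the steady state, Δk = 0, so s·k^α = (n + δ)·k.
Rearranging, k^(1−α) = s / (n + δ).
k^0.64 = 0.22 / (0.021 + 0.084) = 0.22 / 0.105 = 2.0952
k* = 2.0952^(1/0.64) ≈ 3.1763

k* = 3.18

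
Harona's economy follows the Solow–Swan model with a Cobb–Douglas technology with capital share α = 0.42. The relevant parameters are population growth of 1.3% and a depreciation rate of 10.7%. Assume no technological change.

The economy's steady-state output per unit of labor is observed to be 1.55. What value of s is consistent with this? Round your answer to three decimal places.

In steady state, investment equals break-even investment: s·k^α = (n + δ)·k.
Since y* = [s/(n + δ)]^(α/(1−α)), we have s/(n + δ) = (y*)^((1−α)/α) = 1.55^1.381 = 1.8317.
Therefore s = 1.8317 × (n + δ) = 1.8317 × 0.120 = 0.2198.

s ≈ 0.220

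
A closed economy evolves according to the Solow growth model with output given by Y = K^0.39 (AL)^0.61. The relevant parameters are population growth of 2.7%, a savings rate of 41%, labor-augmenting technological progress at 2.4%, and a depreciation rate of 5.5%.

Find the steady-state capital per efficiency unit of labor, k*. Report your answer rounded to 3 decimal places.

At the steady state, Δk = 0, so s·k^α = (n + g + δ)·k.
Rearranging, k^(1−α) = s / (n + g + δ).
k^0.61 = 0.41 / (0.027 + 0.024 + 0.055) = 0.41 / 0.106 = 3.8679
k* = 3.8679^(1/0.61) ≈ 9.1849

k* = 9.185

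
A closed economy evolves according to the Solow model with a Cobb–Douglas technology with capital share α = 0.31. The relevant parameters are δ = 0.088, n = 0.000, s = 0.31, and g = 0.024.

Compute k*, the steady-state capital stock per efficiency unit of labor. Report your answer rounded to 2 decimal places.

k* = 4.37

Steady state requires s·f(k) = (n + g + δ)·k, i.e. s·k^α = (n + g + δ)·k.
Dividing both sides by k: k^(1−α) = s / (n + g + δ).
k^0.69 = 0.31 / (0.000 + 0.024 + 0.088) = 0.31 / 0.112 = 2.7679
k* = 2.7679^(1/0.69) ≈ 4.3732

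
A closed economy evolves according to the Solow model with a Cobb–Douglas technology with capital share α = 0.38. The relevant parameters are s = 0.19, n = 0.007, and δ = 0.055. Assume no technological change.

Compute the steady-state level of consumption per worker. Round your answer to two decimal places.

c* = 1.61

Steady state requires s·f(k) = (n + δ)·k, i.e. s·k^α = (n + δ)·k.
Dividing both sides by k: k^(1−α) = s / (n + δ).
k^0.62 = 0.19 / (0.007 + 0.055) = 0.19 / 0.062 = 3.0645
k* = 3.0645^(1/0.62) ≈ 6.0877
y* = (k*)^α = 6.0877^0.38 ≈ 1.9865
c* = (1 − s)·y* = (1 − 0.19) × 1.9865 ≈ 1.6091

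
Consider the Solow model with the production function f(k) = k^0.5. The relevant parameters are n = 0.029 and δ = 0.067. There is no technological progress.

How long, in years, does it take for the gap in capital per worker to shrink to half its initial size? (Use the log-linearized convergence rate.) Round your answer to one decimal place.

Near the steady state the convergence rate is λ = (1 − α)(n + δ).
λ = (1 − 0.5) × 0.096 = 0.5 × 0.096 = 0.0480
Half-life = ln 2 / λ = 0.6931 / 0.0480 ≈ 14.44 years

t_½ ≈ 14.4 years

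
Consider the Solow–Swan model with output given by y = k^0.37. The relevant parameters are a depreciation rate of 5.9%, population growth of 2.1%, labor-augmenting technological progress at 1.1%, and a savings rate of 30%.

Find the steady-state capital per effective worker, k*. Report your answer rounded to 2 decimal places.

k* ≈ 6.64

In steady state, investment equals break-even investment: s·k^α = (n + g + δ)·k.
Rearranging, k^(1−α) = s / (n + g + δ).
k^0.63 = 0.30 / (0.021 + 0.011 + 0.059) = 0.30 / 0.091 = 3.2967
k* = 3.2967^(1/0.63) ≈ 6.6428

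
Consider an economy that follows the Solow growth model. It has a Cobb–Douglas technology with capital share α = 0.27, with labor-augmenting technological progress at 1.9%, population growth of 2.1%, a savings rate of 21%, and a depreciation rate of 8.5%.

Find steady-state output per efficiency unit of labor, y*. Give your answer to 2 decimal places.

y* = 1.21

In steady state, investment equals break-even investment: s·k^α = (n + g + δ)·k.
Dividing both sides by k: k^(1−α) = s / (n + g + δ).
k^0.73 = 0.21 / (0.021 + 0.019 + 0.085) = 0.21 / 0.125 = 1.6800
k* = 1.6800^(1/0.73) ≈ 2.0354
y* = (k*)^α = 2.0354^0.27 ≈ 1.2115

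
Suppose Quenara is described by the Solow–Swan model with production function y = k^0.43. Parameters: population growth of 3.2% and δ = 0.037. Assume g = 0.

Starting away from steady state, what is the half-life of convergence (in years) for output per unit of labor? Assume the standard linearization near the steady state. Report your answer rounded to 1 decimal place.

Near the steady state the convergence rate is λ = (1 − α)(n + δ).
λ = (1 − 0.43) × 0.069 = 0.57 × 0.069 = 0.03933
Half-life = ln 2 / λ = 0.6931 / 0.03933 ≈ 17.62 years

t_½ ≈ 17.6 years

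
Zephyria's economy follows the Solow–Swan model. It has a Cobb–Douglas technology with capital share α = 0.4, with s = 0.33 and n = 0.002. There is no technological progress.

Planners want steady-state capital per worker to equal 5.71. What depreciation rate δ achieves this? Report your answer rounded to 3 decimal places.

δ ≈ 0.114

At the steady state, Δk = 0, so s·k^α = (n + δ)·k.
So s / (n + δ) = (k*)^(1−α) = 5.71^0.6 = 2.8443.
Therefore n + δ = s / 2.8443 = 0.33 / 2.8443 = 0.1160, so δ = 0.1160 − 0.002 = 0.1140.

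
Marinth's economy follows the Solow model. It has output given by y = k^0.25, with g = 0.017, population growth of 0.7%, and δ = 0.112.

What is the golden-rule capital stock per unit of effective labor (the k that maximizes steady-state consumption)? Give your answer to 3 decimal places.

The golden rule sets f'(k) = n + g + δ, i.e. α·k^(α−1) = n + g + δ.
So k^(1−α) = α / (n + g + δ) = 0.25 / 0.136 = 1.8382.
k_gold = 1.8382^(1/0.75) ≈ 2.2518

k_gold ≈ 2.252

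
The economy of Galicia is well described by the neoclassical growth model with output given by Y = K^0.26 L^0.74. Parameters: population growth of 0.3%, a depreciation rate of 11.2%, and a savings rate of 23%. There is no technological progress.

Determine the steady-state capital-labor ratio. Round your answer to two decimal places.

k* ≈ 2.55

At the steady state, Δk = 0, so s·k^α = (n + δ)·k.
Rearranging, k^(1−α) = s / (n + δ).
k^0.74 = 0.23 / (0.003 + 0.112) = 0.23 / 0.115 = 2.0000
k* = 2.0000^(1/0.74) ≈ 2.5515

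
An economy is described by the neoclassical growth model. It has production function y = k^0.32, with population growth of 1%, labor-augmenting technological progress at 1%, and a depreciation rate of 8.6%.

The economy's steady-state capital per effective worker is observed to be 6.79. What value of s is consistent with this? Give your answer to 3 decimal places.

s ≈ 0.390

In steady state, investment equals break-even investment: s·k^α = (n + g + δ)·k.
So s / (n + g + δ) = (k*)^(1−α) = 6.79^0.68 = 3.6785.
Therefore s = 3.6785 × (n + g + δ) = 3.6785 × 0.106 = 0.3899.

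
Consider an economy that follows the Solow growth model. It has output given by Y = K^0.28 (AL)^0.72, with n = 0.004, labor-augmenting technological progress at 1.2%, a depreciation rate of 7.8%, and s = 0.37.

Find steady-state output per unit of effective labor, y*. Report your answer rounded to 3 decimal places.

At the steady state, Δk = 0, so s·k^α = (n + g + δ)·k.
Dividing both sides by k: k^(1−α) = s / (n + g + δ).
k^0.72 = 0.37 / (0.004 + 0.012 + 0.078) = 0.37 / 0.094 = 3.9362
k* = 3.9362^(1/0.72) ≈ 6.7065
y* = (k*)^α = 6.7065^0.28 ≈ 1.7038

y* ≈ 1.704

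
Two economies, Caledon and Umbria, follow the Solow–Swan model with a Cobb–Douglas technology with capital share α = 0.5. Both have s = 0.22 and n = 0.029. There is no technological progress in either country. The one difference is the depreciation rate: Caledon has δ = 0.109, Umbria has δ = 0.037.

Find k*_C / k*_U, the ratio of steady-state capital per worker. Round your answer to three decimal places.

ratio ≈ 0.229

Steady-state k* = [s/(n + δ)]^(1/(1−α)), so the ratio is [ (s_C/(n + δ)_C) / (s_U/(n + δ)_U) ]^2.
s_C/(n + δ)_C = 0.22/0.138 = 1.5942; s_U/(n + δ)_U = 0.22/0.066 = 3.3333.
Ratio = (1.5942/3.3333)^2 = 0.4783^2 ≈ 0.2288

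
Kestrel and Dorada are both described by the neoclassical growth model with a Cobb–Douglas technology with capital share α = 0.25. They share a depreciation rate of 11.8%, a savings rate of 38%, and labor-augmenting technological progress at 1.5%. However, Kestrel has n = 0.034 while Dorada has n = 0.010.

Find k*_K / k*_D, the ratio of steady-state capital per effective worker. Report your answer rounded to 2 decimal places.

Steady-state k* = [s/(n + g + δ)]^(1/(1−α)), so the ratio is [ (s_K/(n + g + δ)_K) / (s_D/(n + g + δ)_D) ]^1.3333.
s_K/(n + g + δ)_K = 0.38/0.167 = 2.2754; s_D/(n + g + δ)_D = 0.38/0.143 = 2.6573.
Ratio = (2.2754/2.6573)^1.3333 = 0.8563^1.3333 ≈ 0.8131

ratio ≈ 0.81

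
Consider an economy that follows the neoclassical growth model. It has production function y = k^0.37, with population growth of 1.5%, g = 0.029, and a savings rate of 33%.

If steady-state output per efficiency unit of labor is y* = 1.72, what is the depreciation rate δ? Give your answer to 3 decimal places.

δ ≈ 0.087

In steady state, investment equals break-even investment: s·k^α = (n + g + δ)·k.
Since y* = [s/(n + g + δ)]^(α/(1−α)), we have s/(n + g + δ) = (y*)^((1−α)/α) = 1.72^1.7027 = 2.5179.
Therefore n + g + δ = s / 2.5179 = 0.33 / 2.5179 = 0.1311, so δ = 0.1311 − 0.044 = 0.0871.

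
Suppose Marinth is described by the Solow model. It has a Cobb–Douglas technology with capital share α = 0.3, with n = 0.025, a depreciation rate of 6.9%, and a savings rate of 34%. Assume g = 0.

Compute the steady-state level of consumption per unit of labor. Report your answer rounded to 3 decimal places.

c* = 1.145

At the steady state, Δk = 0, so s·k^α = (n + δ)·k.
Dividing both sides by k: k^(1−α) = s / (n + δ).
k^0.7 = 0.34 / (0.025 + 0.069) = 0.34 / 0.094 = 3.6170
k* = 3.6170^(1/0.7) ≈ 6.2754
y* = (k*)^α = 6.2754^0.3 ≈ 1.7350
c* = (1 − s)·y* = (1 − 0.34) × 1.7350 ≈ 1.1451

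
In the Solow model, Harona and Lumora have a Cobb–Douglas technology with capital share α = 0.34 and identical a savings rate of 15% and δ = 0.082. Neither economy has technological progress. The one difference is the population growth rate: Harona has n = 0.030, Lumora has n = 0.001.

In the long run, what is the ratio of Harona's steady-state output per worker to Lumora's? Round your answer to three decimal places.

ratio ≈ 0.857

Steady-state y* = [s/(n + δ)]^(α/(1−α)), so the ratio is [ (s_H/(n + δ)_H) / (s_L/(n + δ)_L) ]^0.5152.
s_H/(n + δ)_H = 0.15/0.112 = 1.3393; s_L/(n + δ)_L = 0.15/0.083 = 1.8072.
Ratio = (1.3393/1.8072)^0.5152 = 0.7411^0.5152 ≈ 0.8570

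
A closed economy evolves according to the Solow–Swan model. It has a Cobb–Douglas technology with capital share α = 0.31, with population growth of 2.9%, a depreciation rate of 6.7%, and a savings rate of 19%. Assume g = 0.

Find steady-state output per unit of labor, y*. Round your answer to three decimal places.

y* ≈ 1.359

Steady state requires s·f(k) = (n + δ)·k, i.e. s·k^α = (n + δ)·k.
Rearranging, k^(1−α) = s / (n + δ).
k^0.69 = 0.19 / (0.029 + 0.067) = 0.19 / 0.096 = 1.9792
k* = 1.9792^(1/0.69) ≈ 2.6896
y* = (k*)^α = 2.6896^0.31 ≈ 1.3589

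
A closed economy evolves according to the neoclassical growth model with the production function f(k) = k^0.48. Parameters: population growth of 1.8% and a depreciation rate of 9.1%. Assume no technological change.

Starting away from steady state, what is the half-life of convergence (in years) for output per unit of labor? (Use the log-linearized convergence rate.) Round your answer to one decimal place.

t_½ ≈ 12.2 years

Near the steady state the convergence rate is λ = (1 − α)(n + δ).
λ = (1 − 0.48) × 0.109 = 0.52 × 0.109 = 0.05668
Half-life = ln 2 / λ = 0.6931 / 0.05668 ≈ 12.23 years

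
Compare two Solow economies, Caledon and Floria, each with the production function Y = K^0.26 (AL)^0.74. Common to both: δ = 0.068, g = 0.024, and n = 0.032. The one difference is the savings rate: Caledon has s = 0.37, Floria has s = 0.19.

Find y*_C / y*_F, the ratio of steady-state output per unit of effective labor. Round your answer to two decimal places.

ratio ≈ 1.26

Steady-state y* = [s/(n + g + δ)]^(α/(1−α)), so the ratio is [ (s_C/(n + g + δ)_C) / (s_F/(n + g + δ)_F) ]^0.3514.
s_C/(n + g + δ)_C = 0.37/0.124 = 2.9839; s_F/(n + g + δ)_F = 0.19/0.124 = 1.5323.
Ratio = (2.9839/1.5323)^0.3514 = 1.9473^0.3514 ≈ 1.2639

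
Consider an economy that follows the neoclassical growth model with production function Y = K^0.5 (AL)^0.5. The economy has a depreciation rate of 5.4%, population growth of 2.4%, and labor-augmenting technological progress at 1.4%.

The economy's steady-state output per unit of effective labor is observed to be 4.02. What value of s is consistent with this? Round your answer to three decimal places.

Steady state requires s·f(k) = (n + g + δ)·k, i.e. s·k^α = (n + g + δ)·k.
Since y* = [s/(n + g + δ)]^(α/(1−α)), we have s/(n + g + δ) = (y*)^((1−α)/α) = 4.02^1 = 4.0200.
Therefore s = 4.0200 × (n + g + δ) = 4.0200 × 0.092 = 0.3698.

s ≈ 0.370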